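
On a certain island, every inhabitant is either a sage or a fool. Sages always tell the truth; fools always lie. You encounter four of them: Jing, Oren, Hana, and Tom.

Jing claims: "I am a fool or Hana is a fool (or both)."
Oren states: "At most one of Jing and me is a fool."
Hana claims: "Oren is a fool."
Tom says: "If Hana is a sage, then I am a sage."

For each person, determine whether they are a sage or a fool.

Consider Jing. Suppose Jing is a fool.
Then Jing's own statement would have to be false, but it can't be — contradiction.
So Jing is a sage.
With that fixed, Oren's statement is true, so Oren is a sage.
With that fixed, Hana's statement is false, so Hana is a fool.
With that fixed, Tom's statement is true, so Tom is a sage.

Jing: sage, Oren: sage, Hana: fool, Tom: sage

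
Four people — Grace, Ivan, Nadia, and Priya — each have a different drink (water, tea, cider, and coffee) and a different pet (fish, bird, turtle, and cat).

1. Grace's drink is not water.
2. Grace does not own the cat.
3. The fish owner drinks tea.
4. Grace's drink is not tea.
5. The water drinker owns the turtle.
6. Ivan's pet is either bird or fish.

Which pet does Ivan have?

fish

With clues 1–5, bird is impossible for Ivan's pet.
With clues 1–6, cat and turtle are impossible for Ivan's pet.
That leaves fish.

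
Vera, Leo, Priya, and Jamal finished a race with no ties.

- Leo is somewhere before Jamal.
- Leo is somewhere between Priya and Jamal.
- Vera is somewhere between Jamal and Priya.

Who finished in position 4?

Jamal

With clue 1, Leo is ruled out for place 4.
With clues 1–2, Priya is ruled out for place 4.
With clues 1–3, Vera is ruled out for place 4.
So place 4 is Jamal.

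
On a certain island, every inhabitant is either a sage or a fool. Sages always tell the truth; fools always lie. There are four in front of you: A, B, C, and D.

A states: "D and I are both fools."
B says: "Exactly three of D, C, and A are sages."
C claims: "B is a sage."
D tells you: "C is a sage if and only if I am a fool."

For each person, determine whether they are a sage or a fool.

A: fool, B: fool, C: fool, D: sage

Consider A. Suppose A is a sage.
Then A's own statement would have to be true, but it can't be — contradiction.
So A is a fool.
With that fixed, B's statement is false, so B is a fool.
With that fixed, C's statement is false, so C is a fool.
Consider D. Suppose D is a fool.
Then A's statement comes out true, contradicting A being a fool.
So D is a sage.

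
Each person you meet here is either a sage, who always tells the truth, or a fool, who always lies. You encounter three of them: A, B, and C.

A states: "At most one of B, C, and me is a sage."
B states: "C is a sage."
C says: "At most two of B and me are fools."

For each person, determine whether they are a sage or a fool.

Regardless of anyone's role, C's statement is true, so C is a sage.
With that fixed, B's statement is true, so B is a sage.
With that fixed, A's statement is false, so A is a fool.

A: fool, B: sage, C: sage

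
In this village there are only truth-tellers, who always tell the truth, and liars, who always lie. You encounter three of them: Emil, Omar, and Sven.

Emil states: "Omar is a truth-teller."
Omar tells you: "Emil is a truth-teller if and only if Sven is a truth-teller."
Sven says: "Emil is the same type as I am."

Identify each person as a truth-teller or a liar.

Consider Emil. Suppose Emil is a liar.
Then whichever role Sven has, Sven's statement has the wrong truth value — contradiction.
So Emil is a truth-teller.
Consider Omar. Suppose Omar is a liar.
Then Emil's statement comes out false, contradicting Emil being a truth-teller.
So Omar is a truth-teller.
Consider Sven. Suppose Sven is a liar.
Then Omar's statement comes out false, contradicting Omar being a truth-teller.
So Sven is a truth-teller.

Emil: truth-teller, Omar: truth-teller, Sven: truth-teller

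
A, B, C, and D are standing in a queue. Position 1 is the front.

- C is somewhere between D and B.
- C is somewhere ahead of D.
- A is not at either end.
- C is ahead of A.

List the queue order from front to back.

From clue 1: C is in {2,3}.
From clues 1–2: B is in {1,2}.
From clues 1–3: B → position 1, D → position 4.
From clues 1–4: C → position 2, A → position 3.

B, C, A, D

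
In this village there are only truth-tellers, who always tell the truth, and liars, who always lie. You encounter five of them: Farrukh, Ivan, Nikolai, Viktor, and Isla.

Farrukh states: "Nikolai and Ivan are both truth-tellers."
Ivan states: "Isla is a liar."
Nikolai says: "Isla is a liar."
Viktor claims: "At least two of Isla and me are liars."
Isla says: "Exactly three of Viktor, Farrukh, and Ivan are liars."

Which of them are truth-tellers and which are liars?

Consider Farrukh. Suppose Farrukh is a truth-teller.
Then no assignment of the remaining roles makes every statement match its speaker's type — contradiction.
So Farrukh is a liar.
Consider Ivan. Suppose Ivan is a truth-teller.
Then no assignment of the remaining roles makes every statement match its speaker's type — contradiction.
So Ivan is a liar.
Consider Nikolai. Suppose Nikolai is a truth-teller.
Then no assignment of the remaining roles makes every statement match its speaker's type — contradiction.
So Nikolai is a liar.
Consider Viktor. Suppose Viktor is a truth-teller.
Then Viktor's own statement would have to be true, but it can't be — contradiction.
So Viktor is a liar.
With that fixed, Isla's statement is true, so Isla is a truth-teller.

Farrukh: liar, Ivan: liar, Nikolai: liar, Viktor: liar, Isla: truth-teller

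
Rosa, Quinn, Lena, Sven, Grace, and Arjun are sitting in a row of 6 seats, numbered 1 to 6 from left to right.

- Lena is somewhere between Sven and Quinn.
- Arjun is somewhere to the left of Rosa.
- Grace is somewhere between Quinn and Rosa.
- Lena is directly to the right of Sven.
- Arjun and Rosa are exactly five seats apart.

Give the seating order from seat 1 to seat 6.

Arjun, Sven, Lena, Quinn, Grace, Rosa

From clue 1: Lena is in {2,3,4,5}.
From clues 1–4: Rosa is in {2,4,6}.
From clues 1–5: Arjun → seat 1, Sven → seat 2, Lena → seat 3, Quinn → seat 4, Grace → seat 5, Rosa → seat 6.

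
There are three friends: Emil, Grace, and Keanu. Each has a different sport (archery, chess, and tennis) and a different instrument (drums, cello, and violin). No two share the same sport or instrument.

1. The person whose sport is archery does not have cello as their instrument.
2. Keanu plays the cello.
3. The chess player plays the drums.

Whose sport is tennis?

Keanu

With clues 1–3, Emil and Grace are impossible for the one with sport tennis.
That leaves Keanu.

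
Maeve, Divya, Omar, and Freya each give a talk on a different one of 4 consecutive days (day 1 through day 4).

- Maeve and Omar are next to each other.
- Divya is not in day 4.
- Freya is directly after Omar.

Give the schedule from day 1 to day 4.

Divya, Maeve, Omar, Freya

From clues 1–2: Divya is in {1,2,3}.
From clues 1–3: Divya → day 1, Maeve → day 2, Omar → day 3, Freya → day 4.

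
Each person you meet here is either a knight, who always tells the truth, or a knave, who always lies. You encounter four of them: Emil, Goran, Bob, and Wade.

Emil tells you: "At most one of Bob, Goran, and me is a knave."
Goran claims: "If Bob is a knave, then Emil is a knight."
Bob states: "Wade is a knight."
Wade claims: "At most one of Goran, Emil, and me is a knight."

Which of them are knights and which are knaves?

Emil: knight, Goran: knight, Bob: knave, Wade: knave

Consider Emil. Suppose Emil is a knave.
Then no assignment of the remaining roles makes every statement match its speaker's type — contradiction.
So Emil is a knight.
With that fixed, Goran's statement is true, so Goran is a knight.
With that fixed, Wade's statement is false, so Wade is a knave.
With that fixed, Bob's statement is false, so Bob is a knave.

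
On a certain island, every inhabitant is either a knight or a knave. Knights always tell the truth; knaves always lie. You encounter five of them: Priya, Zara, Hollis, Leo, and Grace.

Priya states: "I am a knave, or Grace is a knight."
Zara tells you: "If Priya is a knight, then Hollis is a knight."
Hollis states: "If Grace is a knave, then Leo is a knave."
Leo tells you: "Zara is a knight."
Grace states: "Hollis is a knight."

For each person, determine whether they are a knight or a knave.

Priya: knight, Zara: knight, Hollis: knight, Leo: knight, Grace: knight

Consider Priya. Suppose Priya is a knave.
Then Priya's own statement would have to be false, but it can't be — contradiction.
So Priya is a knight.
Consider Zara. Suppose Zara is a knave.
Then no assignment of the remaining roles makes every statement match its speaker's type — contradiction.
So Zara is a knight.
With that fixed, Leo's statement is true, so Leo is a knight.
Consider Hollis. Suppose Hollis is a knave.
Then Zara's statement comes out false, contradicting Zara being a knight.
So Hollis is a knight.
With that fixed, Grace's statement is true, so Grace is a knight.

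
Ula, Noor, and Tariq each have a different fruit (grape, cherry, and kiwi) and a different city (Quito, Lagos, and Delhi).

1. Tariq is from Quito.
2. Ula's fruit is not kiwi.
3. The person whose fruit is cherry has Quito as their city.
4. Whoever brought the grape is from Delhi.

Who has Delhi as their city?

Clue 1 rules out Tariq for the one with city Delhi.
With clues 1–4, Noor is impossible for the one with city Delhi.
That leaves Ula.

Ula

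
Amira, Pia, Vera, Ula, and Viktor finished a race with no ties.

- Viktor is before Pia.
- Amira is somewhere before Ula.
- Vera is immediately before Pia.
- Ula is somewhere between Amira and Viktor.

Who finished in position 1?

Amira

With clue 1, Pia is ruled out for place 1.
With clues 1–2, Ula is ruled out for place 1.
With clues 1–3, Vera is ruled out for place 1.
With clues 1–4, Viktor is ruled out for place 1.
So place 1 is Amira.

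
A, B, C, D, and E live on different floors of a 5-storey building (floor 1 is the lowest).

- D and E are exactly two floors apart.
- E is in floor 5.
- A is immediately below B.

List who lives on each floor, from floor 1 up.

A, B, D, C, E

From clues 1–2: D → floor 3, E → floor 5.
From clues 1–3: A → floor 1, B → floor 2, C → floor 4.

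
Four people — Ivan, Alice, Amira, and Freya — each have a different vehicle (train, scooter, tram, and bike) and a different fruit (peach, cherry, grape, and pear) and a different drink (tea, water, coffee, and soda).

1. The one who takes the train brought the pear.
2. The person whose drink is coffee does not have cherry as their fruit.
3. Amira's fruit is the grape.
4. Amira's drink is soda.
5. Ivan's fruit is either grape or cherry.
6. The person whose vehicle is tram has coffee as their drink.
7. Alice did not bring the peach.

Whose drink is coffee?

With clues 1–4, Amira is impossible for the one with drink coffee.
With clues 1–5, Ivan is impossible for the one with drink coffee.
With clues 1–7, Alice is impossible for the one with drink coffee.
That leaves Freya.

Freya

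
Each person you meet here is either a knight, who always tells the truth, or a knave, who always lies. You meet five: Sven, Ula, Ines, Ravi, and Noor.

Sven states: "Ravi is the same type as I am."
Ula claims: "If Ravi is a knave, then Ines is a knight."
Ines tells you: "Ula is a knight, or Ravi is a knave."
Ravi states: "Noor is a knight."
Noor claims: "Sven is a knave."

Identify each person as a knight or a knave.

Consider Sven. Suppose Sven is a knight.
Then no assignment of the remaining roles makes every statement match its speaker's type — contradiction.
So Sven is a knave.
With that fixed, Noor's statement is true, so Noor is a knight.
With that fixed, Ravi's statement is true, so Ravi is a knight.
With that fixed, Ula's statement is true, so Ula is a knight.
With that fixed, Ines's statement is true, so Ines is a knight.

Sven: knave, Ula: knight, Ines: knight, Ravi: knight, Noor: knight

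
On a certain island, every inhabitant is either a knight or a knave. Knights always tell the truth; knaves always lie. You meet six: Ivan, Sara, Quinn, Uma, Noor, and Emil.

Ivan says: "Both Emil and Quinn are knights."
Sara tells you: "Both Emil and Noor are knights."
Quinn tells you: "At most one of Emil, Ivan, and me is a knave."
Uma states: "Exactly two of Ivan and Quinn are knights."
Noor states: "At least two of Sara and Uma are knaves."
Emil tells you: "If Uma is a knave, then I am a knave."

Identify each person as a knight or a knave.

Ivan: knight, Sara: knave, Quinn: knight, Uma: knight, Noor: knave, Emil: knight

Consider Ivan. Suppose Ivan is a knave.
Then no assignment of the remaining roles makes every statement match its speaker's type — contradiction.
So Ivan is a knight.
Consider Sara. Suppose Sara is a knight.
Then no assignment of the remaining roles makes every statement match its speaker's type — contradiction.
So Sara is a knave.
Consider Quinn. Suppose Quinn is a knave.
Then Ivan's statement comes out false, contradicting Ivan being a knight.
So Quinn is a knight.
With that fixed, Uma's statement is true, so Uma is a knight.
With that fixed, Noor's statement is false, so Noor is a knave.
With that fixed, Emil's statement is true, so Emil is a knight.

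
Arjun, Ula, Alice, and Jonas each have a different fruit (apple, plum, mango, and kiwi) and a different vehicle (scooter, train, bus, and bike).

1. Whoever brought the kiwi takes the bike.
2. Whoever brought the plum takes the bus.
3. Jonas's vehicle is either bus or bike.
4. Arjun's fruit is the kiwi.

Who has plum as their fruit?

With clues 1–4, Alice, Arjun, and Ula are impossible for the one with fruit plum.
That leaves Jonas.

Jonas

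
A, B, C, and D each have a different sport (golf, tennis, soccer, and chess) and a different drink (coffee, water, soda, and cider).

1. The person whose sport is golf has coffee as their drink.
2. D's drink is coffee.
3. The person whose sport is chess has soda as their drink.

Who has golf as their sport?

With clues 1–2, A, B, and C are impossible for the one with sport golf.
That leaves D.

D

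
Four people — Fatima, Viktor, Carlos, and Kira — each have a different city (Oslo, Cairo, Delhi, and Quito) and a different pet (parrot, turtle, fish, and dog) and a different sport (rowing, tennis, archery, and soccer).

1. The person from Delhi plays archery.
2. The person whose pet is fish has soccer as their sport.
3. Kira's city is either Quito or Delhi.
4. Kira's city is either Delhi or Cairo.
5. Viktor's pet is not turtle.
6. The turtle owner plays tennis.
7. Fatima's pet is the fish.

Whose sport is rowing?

With clues 1–4, Kira is impossible for the one with sport rowing.
With clues 1–7, Carlos and Fatima are impossible for the one with sport rowing.
That leaves Viktor.

Viktor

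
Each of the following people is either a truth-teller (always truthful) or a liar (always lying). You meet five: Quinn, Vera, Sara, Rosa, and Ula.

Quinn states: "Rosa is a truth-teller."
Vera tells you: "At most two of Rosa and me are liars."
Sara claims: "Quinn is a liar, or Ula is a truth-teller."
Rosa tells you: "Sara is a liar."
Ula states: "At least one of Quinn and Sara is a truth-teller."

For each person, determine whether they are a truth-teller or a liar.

Quinn: liar, Vera: truth-teller, Sara: truth-teller, Rosa: liar, Ula: truth-teller

Regardless of anyone's role, Vera's statement is true, so Vera is a truth-teller.
Consider Quinn. Suppose Quinn is a truth-teller.
Then no assignment of the remaining roles makes every statement match its speaker's type — contradiction.
So Quinn is a liar.
With that fixed, Sara's statement is true, so Sara is a truth-teller.
With that fixed, Rosa's statement is false, so Rosa is a liar.
With that fixed, Ula's statement is true, so Ula is a truth-teller.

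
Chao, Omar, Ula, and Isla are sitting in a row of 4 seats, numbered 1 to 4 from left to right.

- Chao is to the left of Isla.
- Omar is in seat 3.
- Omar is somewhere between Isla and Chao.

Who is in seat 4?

With clue 1, Chao is ruled out for seat 4.
With clues 1–2, Omar is ruled out for seat 4.
With clues 1–3, Ula is ruled out for seat 4.
So seat 4 is Isla.

Isla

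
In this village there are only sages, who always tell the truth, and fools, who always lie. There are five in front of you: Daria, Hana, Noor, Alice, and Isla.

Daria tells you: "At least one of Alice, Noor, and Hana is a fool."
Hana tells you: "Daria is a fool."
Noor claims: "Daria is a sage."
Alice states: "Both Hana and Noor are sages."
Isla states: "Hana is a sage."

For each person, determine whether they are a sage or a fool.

Daria: sage, Hana: fool, Noor: sage, Alice: fool, Isla: fool

Consider Daria. Suppose Daria is a fool.
Then no assignment of the remaining roles makes every statement match its speaker's type — contradiction.
So Daria is a sage.
With that fixed, Hana's statement is false, so Hana is a fool.
With that fixed, Noor's statement is true, so Noor is a sage.
With that fixed, Alice's statement is false, so Alice is a fool.
With that fixed, Isla's statement is false, so Isla is a fool.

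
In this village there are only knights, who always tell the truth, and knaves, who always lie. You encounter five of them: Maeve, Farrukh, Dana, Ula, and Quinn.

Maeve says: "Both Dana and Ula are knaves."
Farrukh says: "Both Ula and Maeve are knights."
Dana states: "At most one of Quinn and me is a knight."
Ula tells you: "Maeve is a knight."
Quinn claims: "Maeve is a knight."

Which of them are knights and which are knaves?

Consider Maeve. Suppose Maeve is a knight.
Then no assignment of the remaining roles makes every statement match its speaker's type — contradiction.
So Maeve is a knave.
With that fixed, Farrukh's statement is false, so Farrukh is a knave.
With that fixed, Ula's statement is false, so Ula is a knave.
With that fixed, Quinn's statement is false, so Quinn is a knave.
With that fixed, Dana's statement is true, so Dana is a knight.

Maeve: knave, Farrukh: knave, Dana: knight, Ula: knave, Quinn: knave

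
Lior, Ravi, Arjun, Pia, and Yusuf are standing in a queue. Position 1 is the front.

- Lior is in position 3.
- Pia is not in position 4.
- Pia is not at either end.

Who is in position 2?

With clue 1, Lior is ruled out for position 2.
With clues 1–3, Arjun, Ravi, and Yusuf are ruled out for position 2.
So position 2 is Pia.

Pia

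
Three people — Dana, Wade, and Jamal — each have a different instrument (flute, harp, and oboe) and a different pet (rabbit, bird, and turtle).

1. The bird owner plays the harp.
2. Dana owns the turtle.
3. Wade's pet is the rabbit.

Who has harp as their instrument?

With clues 1–2, Dana is impossible for the one with instrument harp.
With clues 1–3, Wade is impossible for the one with instrument harp.
That leaves Jamal.

Jamal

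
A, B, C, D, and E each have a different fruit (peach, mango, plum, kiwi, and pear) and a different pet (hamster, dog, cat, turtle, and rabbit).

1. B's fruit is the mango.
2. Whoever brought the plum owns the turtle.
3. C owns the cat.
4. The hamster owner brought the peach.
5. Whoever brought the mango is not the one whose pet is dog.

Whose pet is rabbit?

With clues 1–3, C is impossible for the one with pet rabbit.
With clues 1–5, A, D, and E are impossible for the one with pet rabbit.
That leaves B.

B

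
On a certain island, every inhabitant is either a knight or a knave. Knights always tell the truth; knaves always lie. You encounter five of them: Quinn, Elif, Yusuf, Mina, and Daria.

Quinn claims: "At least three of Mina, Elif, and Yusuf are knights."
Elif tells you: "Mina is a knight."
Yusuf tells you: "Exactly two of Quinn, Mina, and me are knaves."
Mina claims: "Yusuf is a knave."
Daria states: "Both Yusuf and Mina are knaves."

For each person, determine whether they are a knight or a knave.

Quinn: knave, Elif: knave, Yusuf: knight, Mina: knave, Daria: knave

Consider Quinn. Suppose Quinn is a knight.
Then no assignment of the remaining roles makes every statement match its speaker's type — contradiction.
So Quinn is a knave.
Consider Elif. Suppose Elif is a knight.
Then no assignment of the remaining roles makes every statement match its speaker's type — contradiction.
So Elif is a knave.
Consider Yusuf. Suppose Yusuf is a knave.
Then no assignment of the remaining roles makes every statement match its speaker's type — contradiction.
So Yusuf is a knight.
With that fixed, Mina's statement is false, so Mina is a knave.
With that fixed, Daria's statement is false, so Daria is a knave.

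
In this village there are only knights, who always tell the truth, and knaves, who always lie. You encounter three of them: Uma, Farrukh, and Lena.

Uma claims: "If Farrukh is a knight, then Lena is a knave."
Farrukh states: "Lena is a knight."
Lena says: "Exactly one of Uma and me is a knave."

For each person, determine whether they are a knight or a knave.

Consider Uma. Suppose Uma is a knight.
Then whichever role Lena has, Lena's statement has the wrong truth value — contradiction.
So Uma is a knave.
Consider Farrukh. Suppose Farrukh is a knave.
Then Uma's statement comes out true, contradicting Uma being a knave.
So Farrukh is a knight.
Consider Lena. Suppose Lena is a knave.
Then Uma's statement comes out true, contradicting Uma being a knave.
So Lena is a knight.

Uma: knave, Farrukh: knight, Lena: knight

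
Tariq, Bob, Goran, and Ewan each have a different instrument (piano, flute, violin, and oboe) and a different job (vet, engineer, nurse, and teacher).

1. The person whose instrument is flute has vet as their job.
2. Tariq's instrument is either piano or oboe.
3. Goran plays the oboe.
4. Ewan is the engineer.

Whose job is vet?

With clues 1–2, Tariq is impossible for the one with job vet.
With clues 1–3, Goran is impossible for the one with job vet.
With clues 1–4, Ewan is impossible for the one with job vet.
That leaves Bob.

Bob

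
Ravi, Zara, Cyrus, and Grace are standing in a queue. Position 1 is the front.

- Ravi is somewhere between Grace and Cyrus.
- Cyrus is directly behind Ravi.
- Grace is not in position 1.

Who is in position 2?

Grace

With clues 1–2, Cyrus is ruled out for position 2.
With clues 1–3, Ravi and Zara are ruled out for position 2.
So position 2 is Grace.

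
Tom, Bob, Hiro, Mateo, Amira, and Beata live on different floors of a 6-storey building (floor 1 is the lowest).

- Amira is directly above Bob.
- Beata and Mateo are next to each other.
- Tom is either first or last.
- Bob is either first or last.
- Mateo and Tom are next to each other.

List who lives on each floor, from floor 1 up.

From clue 1: Bob is in {1,2,3,4,5}.
From clues 1–3: Tom is in {1,6}.
From clues 1–4: Bob → floor 1, Amira → floor 2, Tom → floor 6.
From clues 1–5: Hiro → floor 3, Beata → floor 4, Mateo → floor 5.

Bob, Amira, Hiro, Beata, Mateo, Tom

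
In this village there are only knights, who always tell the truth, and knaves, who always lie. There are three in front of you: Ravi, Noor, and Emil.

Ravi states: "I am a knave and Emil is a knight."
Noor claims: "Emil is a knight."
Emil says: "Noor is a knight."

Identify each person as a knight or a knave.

Consider Ravi. Suppose Ravi is a knight.
Then Ravi's own statement would have to be true, but it can't be — contradiction.
So Ravi is a knave.
Consider Noor. Suppose Noor is a knight.
Then no assignment of the remaining roles makes every statement match its speaker's type — contradiction.
So Noor is a knave.
With that fixed, Emil's statement is false, so Emil is a knave.

Ravi: knave, Noor: knave, Emil: knave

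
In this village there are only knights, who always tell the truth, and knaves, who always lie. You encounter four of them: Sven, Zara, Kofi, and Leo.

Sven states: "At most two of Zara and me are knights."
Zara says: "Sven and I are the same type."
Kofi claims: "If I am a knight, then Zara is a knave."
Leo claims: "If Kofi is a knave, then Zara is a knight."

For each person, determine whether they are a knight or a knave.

Sven: knight, Zara: knave, Kofi: knight, Leo: knight

Regardless of anyone's role, Sven's statement is true, so Sven is a knight.
Consider Zara. Suppose Zara is a knight.
Then whichever role Kofi has, Kofi's statement has the wrong truth value — contradiction.
So Zara is a knave.
With that fixed, Kofi's statement is true, so Kofi is a knight.
With that fixed, Leo's statement is true, so Leo is a knight.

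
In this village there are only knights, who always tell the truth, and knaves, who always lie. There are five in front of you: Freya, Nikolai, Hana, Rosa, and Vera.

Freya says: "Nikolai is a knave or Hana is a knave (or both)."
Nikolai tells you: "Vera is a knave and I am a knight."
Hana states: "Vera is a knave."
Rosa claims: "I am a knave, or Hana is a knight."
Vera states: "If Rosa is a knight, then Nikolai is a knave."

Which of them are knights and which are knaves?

Freya: knave, Nikolai: knight, Hana: knight, Rosa: knight, Vera: knave

Consider Freya. Suppose Freya is a knight.
Then no assignment of the remaining roles makes every statement match its speaker's type — contradiction.
So Freya is a knave.
Consider Nikolai. Suppose Nikolai is a knave.
Then Freya's statement comes out true, contradicting Freya being a knave.
So Nikolai is a knight.
Consider Hana. Suppose Hana is a knave.
Then Freya's statement comes out true, contradicting Freya being a knave.
So Hana is a knight.
With that fixed, Rosa's statement is true, so Rosa is a knight.
With that fixed, Vera's statement is false, so Vera is a knave.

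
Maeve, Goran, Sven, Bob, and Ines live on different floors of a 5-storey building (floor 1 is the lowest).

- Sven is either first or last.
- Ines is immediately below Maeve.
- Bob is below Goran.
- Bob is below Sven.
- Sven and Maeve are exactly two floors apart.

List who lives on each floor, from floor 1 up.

From clue 1: Sven is in {1,5}.
From clues 1–4: Sven → floor 5.
From clues 1–5: Bob → floor 1, Ines → floor 2, Maeve → floor 3, Goran → floor 4.

Bob, Ines, Maeve, Goran, Sven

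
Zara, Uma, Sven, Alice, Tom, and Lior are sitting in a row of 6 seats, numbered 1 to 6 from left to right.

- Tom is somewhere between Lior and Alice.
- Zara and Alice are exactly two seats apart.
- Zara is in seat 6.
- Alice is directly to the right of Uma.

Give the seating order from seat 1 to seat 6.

From clue 1: Tom is in {2,3,4,5}.
From clues 1–3: Alice → seat 4, Zara → seat 6.
From clues 1–4: Lior → seat 1, Tom → seat 2, Uma → seat 3, Sven → seat 5.

Lior, Tom, Uma, Alice, Sven, Zara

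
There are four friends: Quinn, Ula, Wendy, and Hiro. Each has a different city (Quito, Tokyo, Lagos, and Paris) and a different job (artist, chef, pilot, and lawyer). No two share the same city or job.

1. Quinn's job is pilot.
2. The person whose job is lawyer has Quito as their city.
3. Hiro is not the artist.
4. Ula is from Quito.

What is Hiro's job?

chef

Clue 1 rules out pilot for Hiro's job.
With clues 1–3, artist is impossible for Hiro's job.
With clues 1–4, lawyer is impossible for Hiro's job.
That leaves chef.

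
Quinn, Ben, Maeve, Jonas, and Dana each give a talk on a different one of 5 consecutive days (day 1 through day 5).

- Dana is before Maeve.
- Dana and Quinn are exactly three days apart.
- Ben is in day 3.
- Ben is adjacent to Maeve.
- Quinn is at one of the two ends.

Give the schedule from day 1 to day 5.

Jonas, Dana, Ben, Maeve, Quinn

From clue 1: Maeve is in {2,3,4,5}.
From clues 1–2: Quinn is in {1,4,5}.
From clues 1–3: Ben → day 3.
From clues 1–4: Quinn is in {4,5}.
From clues 1–5: Jonas → day 1, Dana → day 2, Maeve → day 4, Quinn → day 5.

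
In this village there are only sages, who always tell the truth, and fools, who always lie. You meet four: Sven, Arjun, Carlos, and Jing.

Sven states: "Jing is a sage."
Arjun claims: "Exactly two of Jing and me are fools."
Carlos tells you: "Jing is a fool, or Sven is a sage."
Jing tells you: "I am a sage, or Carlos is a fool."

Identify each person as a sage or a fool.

Consider Sven. Suppose Sven is a fool.
Then no assignment of the remaining roles makes every statement match its speaker's type — contradiction.
So Sven is a sage.
With that fixed, Carlos's statement is true, so Carlos is a sage.
Consider Arjun. Suppose Arjun is a sage.
Then Arjun's own statement would have to be true, but it can't be — contradiction.
So Arjun is a fool.
Consider Jing. Suppose Jing is a fool.
Then Sven's statement comes out false, contradicting Sven being a sage.
So Jing is a sage.

Sven: sage, Arjun: fool, Carlos: sage, Jing: sage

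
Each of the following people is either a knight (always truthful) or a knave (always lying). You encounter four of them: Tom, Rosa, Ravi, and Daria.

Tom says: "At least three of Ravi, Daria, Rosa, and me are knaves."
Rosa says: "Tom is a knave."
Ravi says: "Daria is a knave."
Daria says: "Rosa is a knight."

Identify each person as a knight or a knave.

Consider Tom. Suppose Tom is a knight.
Then no assignment of the remaining roles makes every statement match its speaker's type — contradiction.
So Tom is a knave.
With that fixed, Rosa's statement is true, so Rosa is a knight.
With that fixed, Daria's statement is true, so Daria is a knight.
With that fixed, Ravi's statement is false, so Ravi is a knave.

Tom: knave, Rosa: knight, Ravi: knave, Daria: knight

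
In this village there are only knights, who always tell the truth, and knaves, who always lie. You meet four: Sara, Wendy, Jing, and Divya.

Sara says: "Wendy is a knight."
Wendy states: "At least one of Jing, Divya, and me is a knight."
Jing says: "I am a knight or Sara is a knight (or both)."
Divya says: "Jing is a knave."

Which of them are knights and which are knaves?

Consider Sara. Suppose Sara is a knave.
Then no assignment of the remaining roles makes every statement match its speaker's type — contradiction.
So Sara is a knight.
With that fixed, Jing's statement is true, so Jing is a knight.
With that fixed, Divya's statement is false, so Divya is a knave.
With that fixed, Wendy's statement is true, so Wendy is a knight.

Sara: knight, Wendy: knight, Jing: knight, Divya: knave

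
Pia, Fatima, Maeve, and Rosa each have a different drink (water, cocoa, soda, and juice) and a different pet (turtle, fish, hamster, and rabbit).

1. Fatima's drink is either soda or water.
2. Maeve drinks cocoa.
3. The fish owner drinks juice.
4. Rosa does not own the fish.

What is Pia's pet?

fish

With clues 1–4, hamster, rabbit, and turtle are impossible for Pia's pet.
That leaves fish.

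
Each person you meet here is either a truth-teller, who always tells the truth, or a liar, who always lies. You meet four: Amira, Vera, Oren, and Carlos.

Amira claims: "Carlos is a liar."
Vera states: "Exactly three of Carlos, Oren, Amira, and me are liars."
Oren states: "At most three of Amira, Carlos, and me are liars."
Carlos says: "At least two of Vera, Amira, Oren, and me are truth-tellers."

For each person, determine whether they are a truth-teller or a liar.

Regardless of anyone's role, Oren's statement is true, so Oren is a truth-teller.
Consider Amira. Suppose Amira is a truth-teller.
Then no assignment of the remaining roles makes every statement match its speaker's type — contradiction.
So Amira is a liar.
Consider Vera. Suppose Vera is a truth-teller.
Then Vera's own statement would have to be true, but it can't be — contradiction.
So Vera is a liar.
Consider Carlos. Suppose Carlos is a liar.
Then Amira's statement comes out true, contradicting Amira being a liar.
So Carlos is a truth-teller.

Amira: liar, Vera: liar, Oren: truth-teller, Carlos: truth-teller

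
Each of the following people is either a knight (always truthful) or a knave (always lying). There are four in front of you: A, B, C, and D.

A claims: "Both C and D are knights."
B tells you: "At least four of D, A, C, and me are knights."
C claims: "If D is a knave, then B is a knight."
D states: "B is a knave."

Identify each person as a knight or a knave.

A: knight, B: knave, C: knight, D: knight

Consider A. Suppose A is a knave.
Then no assignment of the remaining roles makes every statement match its speaker's type — contradiction.
So A is a knight.
Consider B. Suppose B is a knight.
Then no assignment of the remaining roles makes every statement match its speaker's type — contradiction.
So B is a knave.
With that fixed, D's statement is true, so D is a knight.
With that fixed, C's statement is true, so C is a knight.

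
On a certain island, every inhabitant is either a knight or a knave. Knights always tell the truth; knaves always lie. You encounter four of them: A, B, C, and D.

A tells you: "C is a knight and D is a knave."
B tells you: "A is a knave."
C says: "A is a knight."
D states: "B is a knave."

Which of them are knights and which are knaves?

Consider A. Suppose A is a knight.
Then no assignment of the remaining roles makes every statement match its speaker's type — contradiction.
So A is a knave.
With that fixed, B's statement is true, so B is a knight.
With that fixed, C's statement is false, so C is a knave.
With that fixed, D's statement is false, so D is a knave.

A: knave, B: knight, C: knave, D: knave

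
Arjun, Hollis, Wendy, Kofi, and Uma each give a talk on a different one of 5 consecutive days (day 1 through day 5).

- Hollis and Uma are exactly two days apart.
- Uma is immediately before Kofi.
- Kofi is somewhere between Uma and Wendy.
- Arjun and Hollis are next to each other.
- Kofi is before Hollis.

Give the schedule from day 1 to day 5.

From clues 1–2: Kofi is in {2,3,4,5}.
From clues 1–3: Wendy is in {4,5}.
From clues 1–4: Wendy → day 5.
From clues 1–5: Uma → day 1, Kofi → day 2, Hollis → day 3, Arjun → day 4.

Uma, Kofi, Hollis, Arjun, Wendy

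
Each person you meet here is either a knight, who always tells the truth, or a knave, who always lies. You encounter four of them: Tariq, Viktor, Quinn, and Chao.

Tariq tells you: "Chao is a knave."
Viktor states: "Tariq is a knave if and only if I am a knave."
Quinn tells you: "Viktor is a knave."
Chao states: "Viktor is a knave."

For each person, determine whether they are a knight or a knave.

Tariq: knight, Viktor: knight, Quinn: knave, Chao: knave

Consider Tariq. Suppose Tariq is a knave.
Then whichever role Viktor has, Viktor's statement has the wrong truth value — contradiction.
So Tariq is a knight.
Consider Viktor. Suppose Viktor is a knave.
Then no assignment of the remaining roles makes every statement match its speaker's type — contradiction.
So Viktor is a knight.
With that fixed, Quinn's statement is false, so Quinn is a knave.
With that fixed, Chao's statement is false, so Chao is a knave.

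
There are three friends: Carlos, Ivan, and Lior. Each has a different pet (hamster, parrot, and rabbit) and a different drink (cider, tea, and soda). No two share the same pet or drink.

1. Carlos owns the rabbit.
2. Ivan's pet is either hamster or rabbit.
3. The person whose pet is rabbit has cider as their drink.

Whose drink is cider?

Carlos

With clues 1–3, Ivan and Lior are impossible for the one with drink cider.
That leaves Carlos.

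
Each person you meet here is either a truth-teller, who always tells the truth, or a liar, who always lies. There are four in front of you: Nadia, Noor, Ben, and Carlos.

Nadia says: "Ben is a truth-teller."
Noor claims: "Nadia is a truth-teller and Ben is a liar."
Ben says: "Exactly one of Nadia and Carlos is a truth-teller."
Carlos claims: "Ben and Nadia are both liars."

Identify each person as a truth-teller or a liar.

Consider Nadia. Suppose Nadia is a liar.
Then no assignment of the remaining roles makes every statement match its speaker's type — contradiction.
So Nadia is a truth-teller.
With that fixed, Carlos's statement is false, so Carlos is a liar.
With that fixed, Ben's statement is true, so Ben is a truth-teller.
With that fixed, Noor's statement is false, so Noor is a liar.

Nadia: truth-teller, Noor: liar, Ben: truth-teller, Carlos: liar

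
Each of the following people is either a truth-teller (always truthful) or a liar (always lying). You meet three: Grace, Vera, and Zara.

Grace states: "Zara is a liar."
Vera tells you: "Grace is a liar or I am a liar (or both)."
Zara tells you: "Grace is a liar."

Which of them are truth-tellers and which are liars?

Consider Grace. Suppose Grace is a truth-teller.
Then whichever role Vera has, Vera's statement has the wrong truth value — contradiction.
So Grace is a liar.
With that fixed, Vera's statement is true, so Vera is a truth-teller.
With that fixed, Zara's statement is true, so Zara is a truth-teller.

Grace: liar, Vera: truth-teller, Zara: truth-teller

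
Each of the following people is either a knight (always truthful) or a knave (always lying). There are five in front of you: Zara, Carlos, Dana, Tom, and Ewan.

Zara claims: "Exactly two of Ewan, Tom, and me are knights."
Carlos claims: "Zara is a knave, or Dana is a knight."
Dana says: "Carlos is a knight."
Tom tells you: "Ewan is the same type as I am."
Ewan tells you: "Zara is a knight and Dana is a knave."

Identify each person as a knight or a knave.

Zara: knight, Carlos: knave, Dana: knave, Tom: knave, Ewan: knight

Consider Zara. Suppose Zara is a knave.
Then no assignment of the remaining roles makes every statement match its speaker's type — contradiction.
So Zara is a knight.
Consider Carlos. Suppose Carlos is a knight.
Then no assignment of the remaining roles makes every statement match its speaker's type — contradiction.
So Carlos is a knave.
With that fixed, Dana's statement is false, so Dana is a knave.
With that fixed, Ewan's statement is true, so Ewan is a knight.
Consider Tom. Suppose Tom is a knight.
Then Zara's statement comes out false, contradicting Zara being a knight.
So Tom is a knave.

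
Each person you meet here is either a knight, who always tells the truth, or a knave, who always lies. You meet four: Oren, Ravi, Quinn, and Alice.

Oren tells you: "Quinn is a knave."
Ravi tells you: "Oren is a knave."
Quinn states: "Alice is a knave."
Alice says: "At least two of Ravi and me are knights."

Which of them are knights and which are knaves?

Consider Oren. Suppose Oren is a knight.
Then no assignment of the remaining roles makes every statement match its speaker's type — contradiction.
So Oren is a knave.
With that fixed, Ravi's statement is true, so Ravi is a knight.
Consider Quinn. Suppose Quinn is a knave.
Then Oren's statement comes out true, contradicting Oren being a knave.
So Quinn is a knight.
Consider Alice. Suppose Alice is a knight.
Then Quinn's statement comes out false, contradicting Quinn being a knight.
So Alice is a knave.

Oren: knave, Ravi: knight, Quinn: knight, Alice: knave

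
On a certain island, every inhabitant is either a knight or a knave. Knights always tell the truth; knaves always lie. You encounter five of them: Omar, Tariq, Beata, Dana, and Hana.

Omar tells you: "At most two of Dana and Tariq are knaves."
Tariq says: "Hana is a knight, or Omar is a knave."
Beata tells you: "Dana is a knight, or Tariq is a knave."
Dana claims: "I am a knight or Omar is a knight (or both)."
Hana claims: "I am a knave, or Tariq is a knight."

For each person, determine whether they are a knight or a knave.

Omar: knight, Tariq: knight, Beata: knight, Dana: knight, Hana: knight

Regardless of anyone's role, Omar's statement is true, so Omar is a knight.
With that fixed, Dana's statement is true, so Dana is a knight.
With that fixed, Beata's statement is true, so Beata is a knight.
Consider Tariq. Suppose Tariq is a knave.
Then whichever role Hana has, Hana's statement has the wrong truth value — contradiction.
So Tariq is a knight.
With that fixed, Hana's statement is true, so Hana is a knight.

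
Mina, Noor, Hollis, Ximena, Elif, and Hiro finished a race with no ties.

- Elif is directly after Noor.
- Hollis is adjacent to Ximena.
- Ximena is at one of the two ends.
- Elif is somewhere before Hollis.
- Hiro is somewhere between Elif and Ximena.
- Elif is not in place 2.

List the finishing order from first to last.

Mina, Noor, Elif, Hiro, Hollis, Ximena

From clue 1: Noor is in {1,2,3,4,5}.
From clues 1–3: Hollis is in {2,5}.
From clues 1–4: Hollis → place 5, Ximena → place 6.
From clues 1–5: Noor is in {1,2}.
From clues 1–6: Mina → place 1, Noor → place 2, Elif → place 3, Hiro → place 4.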